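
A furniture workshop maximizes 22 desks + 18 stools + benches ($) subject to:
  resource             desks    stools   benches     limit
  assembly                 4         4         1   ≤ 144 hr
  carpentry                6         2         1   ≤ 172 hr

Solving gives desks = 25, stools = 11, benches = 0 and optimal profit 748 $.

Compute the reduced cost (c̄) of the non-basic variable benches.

Check each constraint at x*: assembly 144/144 (tight); carpentry 172/172 (tight).
From A_Bᵀ y = c: 4·y_assembly + 6·y_carpentry = 22; 4·y_assembly + 2·y_carpentry = 18.
Solving: y_assembly = 4, y_carpentry = 1.
Reduced cost of benches: c₃ − yᵀa₃ = 1 − (4·1 + 1·1) = 1 − 5 = -4.

-4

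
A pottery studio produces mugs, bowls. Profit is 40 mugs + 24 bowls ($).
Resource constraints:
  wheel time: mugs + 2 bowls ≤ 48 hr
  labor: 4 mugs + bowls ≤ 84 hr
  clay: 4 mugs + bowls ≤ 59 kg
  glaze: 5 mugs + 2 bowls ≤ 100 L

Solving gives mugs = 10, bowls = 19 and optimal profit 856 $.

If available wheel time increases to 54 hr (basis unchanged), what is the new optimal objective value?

904

Binding: wheel time and clay. Non-binding: labor (25 unused), glaze (12 unused).
By complementary slackness, y = 0 for the non-binding constraints.
Dual feasibility on the basic columns requires 1·y_wheel time + 4·y_clay = 40, 2·y_wheel time + 1·y_clay = 24.
This yields shadow prices y_wheel time = 8, y_clay = 8.
Δz = y_wheel time·Δb = 8 × (6) = 48, so new z* = 856 + 48 = 904.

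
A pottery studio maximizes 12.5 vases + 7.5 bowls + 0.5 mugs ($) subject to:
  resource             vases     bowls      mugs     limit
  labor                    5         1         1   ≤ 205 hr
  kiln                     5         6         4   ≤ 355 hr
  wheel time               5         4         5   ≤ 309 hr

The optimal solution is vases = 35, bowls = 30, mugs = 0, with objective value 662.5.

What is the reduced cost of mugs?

Binding: labor and kiln. Non-binding: wheel time (14 unused).
By complementary slackness, y = 0 for the non-binding constraint.
The binding rows give the dual system: 5·y_labor + 5·y_kiln = 12.5 and 1·y_labor + 6·y_kiln = 7.5.
This yields shadow prices y_labor = 1.5, y_kiln = 1.
Reduced cost of mugs: c₃ − yᵀa₃ = 0.5 − (1.5·1 + 1·4) = 0.5 − 5.5 = -5.

-5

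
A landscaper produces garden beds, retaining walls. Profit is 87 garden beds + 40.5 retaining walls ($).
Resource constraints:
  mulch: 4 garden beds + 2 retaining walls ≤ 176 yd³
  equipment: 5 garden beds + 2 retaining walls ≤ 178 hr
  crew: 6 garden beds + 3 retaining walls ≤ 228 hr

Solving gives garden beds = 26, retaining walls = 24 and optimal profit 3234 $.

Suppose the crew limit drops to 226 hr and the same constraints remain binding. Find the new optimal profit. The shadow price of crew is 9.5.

Δb = -2, so new z* = 3234 + (9.5)·(-2) = 3234 − 19 = 3215.

3215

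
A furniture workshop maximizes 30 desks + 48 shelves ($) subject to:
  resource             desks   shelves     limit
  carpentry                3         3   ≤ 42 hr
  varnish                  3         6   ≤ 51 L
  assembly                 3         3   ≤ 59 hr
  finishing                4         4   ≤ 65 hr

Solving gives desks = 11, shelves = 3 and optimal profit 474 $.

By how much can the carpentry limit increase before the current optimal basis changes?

6.75

Binding constraints: carpentry, varnish. The basis is B = [[3,3],[3,6]] with det 9.
Per unit increase in carpentry, x* moves by d = (0.6667, -0.3333).
The basis stays optimal until finishing becomes binding; allowable increase = 6.75 hr.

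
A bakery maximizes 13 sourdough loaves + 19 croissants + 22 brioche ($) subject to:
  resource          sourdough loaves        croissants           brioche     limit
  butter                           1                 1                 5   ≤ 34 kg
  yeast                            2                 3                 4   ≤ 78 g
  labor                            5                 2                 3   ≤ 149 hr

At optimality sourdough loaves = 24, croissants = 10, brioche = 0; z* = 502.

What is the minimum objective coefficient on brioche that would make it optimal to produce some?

Check each constraint at x*: butter 34/34 (tight); yeast 78/78 (tight); labor 140/149 (slack 9).
By complementary slackness, y = 0 for the non-binding constraint.
The binding rows give the dual system: 1·y_butter + 2·y_yeast = 13 and 1·y_butter + 3·y_yeast = 19.
This yields shadow prices y_butter = 1, y_yeast = 6.
brioche enters the basis when its profit ≥ yᵀa₃ = 1·5 + 6·4 = 29.

29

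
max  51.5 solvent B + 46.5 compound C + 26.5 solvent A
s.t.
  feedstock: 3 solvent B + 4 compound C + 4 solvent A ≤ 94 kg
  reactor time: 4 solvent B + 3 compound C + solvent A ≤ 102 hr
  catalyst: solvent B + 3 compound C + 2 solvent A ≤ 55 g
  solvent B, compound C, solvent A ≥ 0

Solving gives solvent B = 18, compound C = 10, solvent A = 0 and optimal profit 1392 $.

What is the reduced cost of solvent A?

At the optimum: feedstock uses 94 of 94 (binding); reactor time uses 102 of 102 (binding); catalyst uses 48 of 55 (slack = 7).
Slack constraints have shadow price 0 (complementary slackness).
From A_Bᵀ y = c: 3·y_feedstock + 4·y_reactor time = 51.5; 4·y_feedstock + 3·y_reactor time = 46.5.
Solving: y_feedstock = 4.5, y_reactor time = 9.5.
Reduced cost of solvent A: c₃ − yᵀa₃ = 26.5 − (4.5·4 + 9.5·1) = 26.5 − 27.5 = -1.

-1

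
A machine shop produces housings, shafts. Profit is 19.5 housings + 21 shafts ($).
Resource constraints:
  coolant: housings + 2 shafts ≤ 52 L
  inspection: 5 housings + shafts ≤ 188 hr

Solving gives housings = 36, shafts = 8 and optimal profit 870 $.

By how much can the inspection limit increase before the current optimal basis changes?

Binding constraints: coolant, inspection. The basis is B = [[1,2],[5,1]] with det -9.
Per unit increase in inspection, x* moves by d = (0.2222, -0.1111).
The basis stays optimal until shafts reaches 0; allowable increase = 72 hr.

72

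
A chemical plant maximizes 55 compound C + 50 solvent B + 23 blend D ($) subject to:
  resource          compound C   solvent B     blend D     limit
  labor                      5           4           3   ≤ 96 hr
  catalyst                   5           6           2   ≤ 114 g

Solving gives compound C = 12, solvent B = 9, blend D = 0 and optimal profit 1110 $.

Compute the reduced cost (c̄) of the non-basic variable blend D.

-7

At the optimum: labor uses 96 of 96 (binding); catalyst uses 114 of 114 (binding).
From A_Bᵀ y = c: 5·y_labor + 5·y_catalyst = 55; 4·y_labor + 6·y_catalyst = 50.
→ y_labor = 8 and y_catalyst = 3.
Reduced cost of blend D: c₃ − yᵀa₃ = 23 − (8·3 + 3·2) = 23 − 30 = -7.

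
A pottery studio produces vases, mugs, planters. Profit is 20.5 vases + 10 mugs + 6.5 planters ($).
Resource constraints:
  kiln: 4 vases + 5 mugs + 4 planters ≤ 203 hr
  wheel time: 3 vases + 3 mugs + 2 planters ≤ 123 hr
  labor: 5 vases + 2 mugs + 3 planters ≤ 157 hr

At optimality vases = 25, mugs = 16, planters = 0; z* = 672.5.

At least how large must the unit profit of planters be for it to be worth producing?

12.5

At the optimum: kiln uses 180 of 203 (slack = 23); wheel time uses 123 of 123 (binding); labor uses 157 of 157 (binding).
Since kiln is not tight, its dual is 0.
Dual feasibility on the basic columns requires 3·y_wheel time + 5·y_labor = 20.5, 3·y_wheel time + 2·y_labor = 10.
Solving: y_wheel time = 1, y_labor = 3.5.
planters enters the basis when its profit ≥ yᵀa₃ = 1·2 + 3.5·3 = 12.5.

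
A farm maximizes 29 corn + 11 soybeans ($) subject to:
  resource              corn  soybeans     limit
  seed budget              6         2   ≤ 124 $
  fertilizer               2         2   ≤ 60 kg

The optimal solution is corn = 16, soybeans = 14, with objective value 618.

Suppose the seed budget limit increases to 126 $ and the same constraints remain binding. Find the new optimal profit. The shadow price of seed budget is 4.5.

Δb = 2, so new z* = 618 + (4.5)·(2) = 618 + 9 = 627.

627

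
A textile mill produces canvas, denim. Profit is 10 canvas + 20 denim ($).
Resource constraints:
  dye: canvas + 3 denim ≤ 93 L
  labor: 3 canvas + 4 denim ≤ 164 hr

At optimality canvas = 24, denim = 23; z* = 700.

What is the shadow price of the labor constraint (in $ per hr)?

2

Both dye and labor are binding at x*.
The binding rows give the dual system: 1·y_dye + 3·y_labor = 10 and 3·y_dye + 4·y_labor = 20.
This yields shadow prices y_dye = 4, y_labor = 2.
Shadow price of labor = 2.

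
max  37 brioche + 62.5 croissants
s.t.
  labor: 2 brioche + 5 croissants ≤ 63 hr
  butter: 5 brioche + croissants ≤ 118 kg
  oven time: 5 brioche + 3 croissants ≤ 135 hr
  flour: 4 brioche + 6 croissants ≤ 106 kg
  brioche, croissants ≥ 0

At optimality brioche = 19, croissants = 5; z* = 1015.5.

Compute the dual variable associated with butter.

Binding: labor and flour. Non-binding: butter (18 unused), oven time (25 unused).
Since butter, oven time are not tight, their duals are 0.
The binding rows give the dual system: 2·y_labor + 4·y_flour = 37 and 5·y_labor + 6·y_flour = 62.5.
→ y_labor = 3.5 and y_flour = 7.5.
Shadow price of butter = 0.

0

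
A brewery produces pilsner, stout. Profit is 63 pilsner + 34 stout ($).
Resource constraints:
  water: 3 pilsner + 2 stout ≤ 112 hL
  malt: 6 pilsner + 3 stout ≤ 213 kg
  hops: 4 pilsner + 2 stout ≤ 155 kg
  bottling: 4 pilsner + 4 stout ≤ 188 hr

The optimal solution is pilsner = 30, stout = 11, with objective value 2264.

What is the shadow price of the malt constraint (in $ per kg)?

8

Binding: water and malt. Non-binding: hops (13 unused), bottling (24 unused).
Slack constraints have shadow price 0 (complementary slackness).
The binding rows give the dual system: 3·y_water + 6·y_malt = 63 and 2·y_water + 3·y_malt = 34.
Solving: y_water = 5, y_malt = 8.
Shadow price of malt = 8.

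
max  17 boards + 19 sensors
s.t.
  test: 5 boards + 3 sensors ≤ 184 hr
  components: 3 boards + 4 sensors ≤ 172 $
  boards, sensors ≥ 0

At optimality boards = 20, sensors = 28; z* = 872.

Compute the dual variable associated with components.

4

Both test and components are binding at x*.
Dual feasibility on the basic columns requires 5·y_test + 3·y_components = 17, 3·y_test + 4·y_components = 19.
Solving: y_test = 1, y_components = 4.
Shadow price of components = 4.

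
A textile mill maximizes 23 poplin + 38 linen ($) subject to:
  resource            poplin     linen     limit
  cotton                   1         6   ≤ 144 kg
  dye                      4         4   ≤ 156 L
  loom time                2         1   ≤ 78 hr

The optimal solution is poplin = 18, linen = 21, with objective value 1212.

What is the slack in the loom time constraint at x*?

21

loom time used = 2·18 + 1·21 = 57; slack = 78 − 57 = 21.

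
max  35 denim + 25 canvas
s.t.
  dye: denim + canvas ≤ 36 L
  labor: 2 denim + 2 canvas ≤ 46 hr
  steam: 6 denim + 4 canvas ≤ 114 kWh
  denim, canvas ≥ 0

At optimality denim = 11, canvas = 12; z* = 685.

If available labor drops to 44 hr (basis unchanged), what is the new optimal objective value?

680

Check each constraint at x*: dye 23/36 (slack 13); labor 46/46 (tight); steam 114/114 (tight).
By complementary slackness, y = 0 for the non-binding constraint.
Dual feasibility on the basic columns requires 2·y_labor + 6·y_steam = 35, 2·y_labor + 4·y_steam = 25.
→ y_labor = 2.5 and y_steam = 5.
Δz = y_labor·Δb = 2.5 × (-2) = -5, so new z* = 685 − 5 = 680.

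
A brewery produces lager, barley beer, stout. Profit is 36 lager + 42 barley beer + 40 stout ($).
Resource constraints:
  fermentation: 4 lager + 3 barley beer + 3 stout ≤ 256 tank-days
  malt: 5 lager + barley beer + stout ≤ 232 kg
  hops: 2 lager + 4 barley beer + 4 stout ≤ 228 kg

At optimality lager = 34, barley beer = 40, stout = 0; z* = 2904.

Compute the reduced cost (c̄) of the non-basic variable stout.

Binding: fermentation and hops. Non-binding: malt (22 unused).
Since malt is not tight, its dual is 0.
From A_Bᵀ y = c: 4·y_fermentation + 2·y_hops = 36; 3·y_fermentation + 4·y_hops = 42.
This yields shadow prices y_fermentation = 6, y_hops = 6.
Reduced cost of stout: c₃ − yᵀa₃ = 40 − (6·3 + 6·4) = 40 − 42 = -2.

-2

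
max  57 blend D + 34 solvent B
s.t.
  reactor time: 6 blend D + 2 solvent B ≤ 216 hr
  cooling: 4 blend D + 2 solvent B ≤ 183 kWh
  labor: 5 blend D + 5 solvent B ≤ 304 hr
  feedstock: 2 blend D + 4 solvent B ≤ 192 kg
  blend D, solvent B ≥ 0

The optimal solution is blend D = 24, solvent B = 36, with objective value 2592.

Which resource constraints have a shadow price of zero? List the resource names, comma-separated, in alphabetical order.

reactor time: 216/216 (binding)
cooling: 168/183 (slack 15)
labor: 300/304 (slack 4)
feedstock: 192/192 (binding)
By complementary slackness, a constraint with positive slack has shadow price 0 → cooling, labor.

cooling, labor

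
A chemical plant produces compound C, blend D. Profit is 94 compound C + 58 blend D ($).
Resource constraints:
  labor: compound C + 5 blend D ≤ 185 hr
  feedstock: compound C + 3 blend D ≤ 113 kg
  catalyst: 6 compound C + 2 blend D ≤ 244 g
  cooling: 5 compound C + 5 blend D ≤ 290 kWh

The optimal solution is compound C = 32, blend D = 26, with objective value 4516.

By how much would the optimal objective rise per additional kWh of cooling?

8

At the optimum: labor uses 162 of 185 (slack = 23); feedstock uses 110 of 113 (slack = 3); catalyst uses 244 of 244 (binding); cooling uses 290 of 290 (binding).
Slack constraints have shadow price 0 (complementary slackness).
From A_Bᵀ y = c: 6·y_catalyst + 5·y_cooling = 94; 2·y_catalyst + 5·y_cooling = 58.
Solving: y_catalyst = 9, y_cooling = 8.
Shadow price of cooling = 8.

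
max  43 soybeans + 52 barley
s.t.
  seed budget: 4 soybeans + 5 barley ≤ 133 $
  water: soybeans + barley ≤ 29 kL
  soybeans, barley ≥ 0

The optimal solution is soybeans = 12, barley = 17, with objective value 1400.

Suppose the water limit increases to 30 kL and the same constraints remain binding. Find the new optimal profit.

Check each constraint at x*: seed budget 133/133 (tight); water 29/29 (tight).
Dual feasibility on the basic columns requires 4·y_seed budget + 1·y_water = 43, 5·y_seed budget + 1·y_water = 52.
Solving: y_seed budget = 9, y_water = 7.
Δz = y_water·Δb = 7 × (1) = 7, so new z* = 1400 + 7 = 1407.

1407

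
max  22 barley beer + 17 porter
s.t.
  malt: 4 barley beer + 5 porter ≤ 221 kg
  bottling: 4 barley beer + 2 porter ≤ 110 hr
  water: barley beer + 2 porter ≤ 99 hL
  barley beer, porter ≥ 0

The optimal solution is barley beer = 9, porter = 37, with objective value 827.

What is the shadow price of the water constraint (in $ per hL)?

0

Check each constraint at x*: malt 221/221 (tight); bottling 110/110 (tight); water 83/99 (slack 16).
By complementary slackness, y = 0 for the non-binding constraint.
From A_Bᵀ y = c: 4·y_malt + 4·y_bottling = 22; 5·y_malt + 2·y_bottling = 17.
→ y_malt = 2 and y_bottling = 3.5.
Shadow price of water = 0.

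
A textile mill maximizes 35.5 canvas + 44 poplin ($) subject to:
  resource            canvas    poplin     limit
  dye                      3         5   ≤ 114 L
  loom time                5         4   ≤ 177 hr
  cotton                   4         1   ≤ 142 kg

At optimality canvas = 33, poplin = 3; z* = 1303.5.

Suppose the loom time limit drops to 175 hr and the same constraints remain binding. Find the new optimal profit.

Binding: dye and loom time. Non-binding: cotton (7 unused).
Slack constraints have shadow price 0 (complementary slackness).
Dual feasibility on the basic columns requires 3·y_dye + 5·y_loom time = 35.5, 5·y_dye + 4·y_loom time = 44.
→ y_dye = 6 and y_loom time = 3.5.
Δz = y_loom time·Δb = 3.5 × (-2) = -7, so new z* = 1303.5 − 7 = 1296.5.

1296.5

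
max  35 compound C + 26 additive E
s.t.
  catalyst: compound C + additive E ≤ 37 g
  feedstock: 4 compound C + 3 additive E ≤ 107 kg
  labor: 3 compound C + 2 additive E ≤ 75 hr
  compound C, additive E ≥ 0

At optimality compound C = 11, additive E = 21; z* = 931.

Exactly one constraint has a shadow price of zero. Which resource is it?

catalyst

catalyst: 32/37 (slack 5)
feedstock: 107/107 (binding)
labor: 75/75 (binding)
By complementary slackness, a constraint with positive slack has shadow price 0 → catalyst.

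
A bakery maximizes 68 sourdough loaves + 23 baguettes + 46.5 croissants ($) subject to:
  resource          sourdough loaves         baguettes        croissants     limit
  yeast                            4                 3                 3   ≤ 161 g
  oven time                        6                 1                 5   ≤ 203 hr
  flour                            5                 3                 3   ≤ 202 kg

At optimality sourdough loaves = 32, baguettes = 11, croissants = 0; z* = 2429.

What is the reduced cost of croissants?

-8.5

Binding: yeast and oven time. Non-binding: flour (9 unused).
By complementary slackness, y = 0 for the non-binding constraint.
The binding rows give the dual system: 4·y_yeast + 6·y_oven time = 68 and 3·y_yeast + 1·y_oven time = 23.
→ y_yeast = 5 and y_oven time = 8.
Reduced cost of croissants: c₃ − yᵀa₃ = 46.5 − (5·3 + 8·5) = 46.5 − 55 = -8.5.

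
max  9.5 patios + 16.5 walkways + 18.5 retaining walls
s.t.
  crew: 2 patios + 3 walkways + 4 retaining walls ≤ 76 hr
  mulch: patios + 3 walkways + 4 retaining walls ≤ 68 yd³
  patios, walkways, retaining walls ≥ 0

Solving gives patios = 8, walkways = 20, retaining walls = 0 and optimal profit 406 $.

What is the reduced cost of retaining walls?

-3.5

Check each constraint at x*: crew 76/76 (tight); mulch 68/68 (tight).
From A_Bᵀ y = c: 2·y_crew + 1·y_mulch = 9.5; 3·y_crew + 3·y_mulch = 16.5.
Solving: y_crew = 4, y_mulch = 1.5.
Reduced cost of retaining walls: c₃ − yᵀa₃ = 18.5 − (4·4 + 1.5·4) = 18.5 − 22 = -3.5.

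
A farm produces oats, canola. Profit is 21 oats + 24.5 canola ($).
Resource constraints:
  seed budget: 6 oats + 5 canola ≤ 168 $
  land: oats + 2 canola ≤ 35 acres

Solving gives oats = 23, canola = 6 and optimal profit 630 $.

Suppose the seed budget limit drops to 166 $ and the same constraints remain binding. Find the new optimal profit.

Both seed budget and land are binding at x*.
The binding rows give the dual system: 6·y_seed budget + 1·y_land = 21 and 5·y_seed budget + 2·y_land = 24.5.
Solving: y_seed budget = 2.5, y_land = 6.
Δz = y_seed budget·Δb = 2.5 × (-2) = -5, so new z* = 630 − 5 = 625.

625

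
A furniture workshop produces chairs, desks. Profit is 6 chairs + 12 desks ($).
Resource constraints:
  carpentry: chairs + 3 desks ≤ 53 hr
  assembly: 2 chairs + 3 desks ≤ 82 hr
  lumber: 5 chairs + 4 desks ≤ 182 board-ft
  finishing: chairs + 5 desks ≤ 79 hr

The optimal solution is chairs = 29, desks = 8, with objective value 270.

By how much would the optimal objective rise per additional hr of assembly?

At the optimum: carpentry uses 53 of 53 (binding); assembly uses 82 of 82 (binding); lumber uses 177 of 182 (slack = 5); finishing uses 69 of 79 (slack = 10).
By complementary slackness, y = 0 for the non-binding constraints.
Dual feasibility on the basic columns requires 1·y_carpentry + 2·y_assembly = 6, 3·y_carpentry + 3·y_assembly = 12.
→ y_carpentry = 2 and y_assembly = 2.
Shadow price of assembly = 2.

2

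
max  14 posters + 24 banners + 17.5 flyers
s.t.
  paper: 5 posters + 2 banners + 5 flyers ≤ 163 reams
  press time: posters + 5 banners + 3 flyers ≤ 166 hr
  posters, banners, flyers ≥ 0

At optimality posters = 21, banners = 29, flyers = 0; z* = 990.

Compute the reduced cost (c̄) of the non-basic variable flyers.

-4.5

Both paper and press time are binding at x*.
The binding rows give the dual system: 5·y_paper + 1·y_press time = 14 and 2·y_paper + 5·y_press time = 24.
This yields shadow prices y_paper = 2, y_press time = 4.
Reduced cost of flyers: c₃ − yᵀa₃ = 17.5 − (2·5 + 4·3) = 17.5 − 22 = -4.5.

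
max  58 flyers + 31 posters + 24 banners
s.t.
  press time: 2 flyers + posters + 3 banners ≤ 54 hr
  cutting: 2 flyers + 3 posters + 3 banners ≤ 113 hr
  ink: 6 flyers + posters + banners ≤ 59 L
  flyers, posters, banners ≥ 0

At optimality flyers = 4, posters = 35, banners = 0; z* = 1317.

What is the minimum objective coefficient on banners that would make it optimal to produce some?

Binding: cutting and ink. Non-binding: press time (11 unused).
Slack constraints have shadow price 0 (complementary slackness).
The binding rows give the dual system: 2·y_cutting + 6·y_ink = 58 and 3·y_cutting + 1·y_ink = 31.
→ y_cutting = 8 and y_ink = 7.
banners enters the basis when its profit ≥ yᵀa₃ = 8·3 + 7·1 = 31.

31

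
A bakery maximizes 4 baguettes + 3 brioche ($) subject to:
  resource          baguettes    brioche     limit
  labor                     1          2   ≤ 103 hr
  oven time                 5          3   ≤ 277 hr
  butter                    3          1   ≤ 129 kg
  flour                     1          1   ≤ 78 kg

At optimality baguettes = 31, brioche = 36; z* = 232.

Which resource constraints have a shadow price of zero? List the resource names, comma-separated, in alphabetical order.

labor: 103/103 (binding)
oven time: 263/277 (slack 14)
butter: 129/129 (binding)
flour: 67/78 (slack 11)
By complementary slackness, a constraint with positive slack has shadow price 0 → flour, oven time.

flour, oven time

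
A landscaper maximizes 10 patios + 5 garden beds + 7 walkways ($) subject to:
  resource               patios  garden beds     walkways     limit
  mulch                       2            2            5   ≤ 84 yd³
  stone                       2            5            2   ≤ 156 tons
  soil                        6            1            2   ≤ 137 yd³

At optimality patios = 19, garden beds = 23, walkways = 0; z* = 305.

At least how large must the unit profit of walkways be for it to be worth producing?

12

At the optimum: mulch uses 84 of 84 (binding); stone uses 153 of 156 (slack = 3); soil uses 137 of 137 (binding).
Slack constraints have shadow price 0 (complementary slackness).
From A_Bᵀ y = c: 2·y_mulch + 6·y_soil = 10; 2·y_mulch + 1·y_soil = 5.
Solving: y_mulch = 2, y_soil = 1.
walkways enters the basis when its profit ≥ yᵀa₃ = 2·5 + 1·2 = 12.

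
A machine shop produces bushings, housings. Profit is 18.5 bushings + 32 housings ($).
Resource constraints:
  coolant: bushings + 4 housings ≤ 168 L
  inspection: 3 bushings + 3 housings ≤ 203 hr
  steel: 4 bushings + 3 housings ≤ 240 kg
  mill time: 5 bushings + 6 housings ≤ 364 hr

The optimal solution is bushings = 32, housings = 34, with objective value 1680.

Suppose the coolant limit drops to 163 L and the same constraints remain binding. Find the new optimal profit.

1662.5

Check each constraint at x*: coolant 168/168 (tight); inspection 198/203 (slack 5); steel 230/240 (slack 10); mill time 364/364 (tight).
Since inspection, steel are not tight, their duals are 0.
From A_Bᵀ y = c: 1·y_coolant + 5·y_mill time = 18.5; 4·y_coolant + 6·y_mill time = 32.
→ y_coolant = 3.5 and y_mill time = 3.
Δz = y_coolant·Δb = 3.5 × (-5) = -17.5, so new z* = 1680 − 17.5 = 1662.5.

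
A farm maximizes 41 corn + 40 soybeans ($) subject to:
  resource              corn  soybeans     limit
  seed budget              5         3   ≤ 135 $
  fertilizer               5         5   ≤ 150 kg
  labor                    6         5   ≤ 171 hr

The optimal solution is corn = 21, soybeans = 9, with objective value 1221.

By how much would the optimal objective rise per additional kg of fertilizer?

7

Binding: fertilizer and labor. Non-binding: seed budget (3 unused).
Slack constraints have shadow price 0 (complementary slackness).
Dual feasibility on the basic columns requires 5·y_fertilizer + 6·y_labor = 41, 5·y_fertilizer + 5·y_labor = 40.
→ y_fertilizer = 7 and y_labor = 1.
Shadow price of fertilizer = 7.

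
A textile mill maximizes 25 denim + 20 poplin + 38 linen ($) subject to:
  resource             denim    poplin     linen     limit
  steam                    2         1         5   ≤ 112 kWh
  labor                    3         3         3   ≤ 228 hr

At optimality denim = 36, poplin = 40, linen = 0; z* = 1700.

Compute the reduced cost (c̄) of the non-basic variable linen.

-2

At the optimum: steam uses 112 of 112 (binding); labor uses 228 of 228 (binding).
The binding rows give the dual system: 2·y_steam + 3·y_labor = 25 and 1·y_steam + 3·y_labor = 20.
→ y_steam = 5 and y_labor = 5.
Reduced cost of linen: c₃ − yᵀa₃ = 38 − (5·5 + 5·3) = 38 − 40 = -2.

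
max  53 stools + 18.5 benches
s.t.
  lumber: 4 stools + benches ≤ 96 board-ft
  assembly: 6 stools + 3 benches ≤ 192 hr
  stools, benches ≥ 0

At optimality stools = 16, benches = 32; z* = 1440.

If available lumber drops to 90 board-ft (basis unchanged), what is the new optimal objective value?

1392

Check each constraint at x*: lumber 96/96 (tight); assembly 192/192 (tight).
Dual feasibility on the basic columns requires 4·y_lumber + 6·y_assembly = 53, 1·y_lumber + 3·y_assembly = 18.5.
This yields shadow prices y_lumber = 8, y_assembly = 3.5.
Δz = y_lumber·Δb = 8 × (-6) = -48, so new z* = 1440 − 48 = 1392.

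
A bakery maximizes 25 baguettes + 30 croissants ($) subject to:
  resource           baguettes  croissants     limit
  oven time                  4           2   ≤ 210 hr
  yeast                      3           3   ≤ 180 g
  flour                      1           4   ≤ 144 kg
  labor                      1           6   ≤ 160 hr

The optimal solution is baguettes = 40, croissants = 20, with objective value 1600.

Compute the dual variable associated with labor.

1

Binding: yeast and labor. Non-binding: oven time (10 unused), flour (24 unused).
Since oven time, flour are not tight, their duals are 0.
Dual feasibility on the basic columns requires 3·y_yeast + 1·y_labor = 25, 3·y_yeast + 6·y_labor = 30.
→ y_yeast = 8 and y_labor = 1.
Shadow price of labor = 1.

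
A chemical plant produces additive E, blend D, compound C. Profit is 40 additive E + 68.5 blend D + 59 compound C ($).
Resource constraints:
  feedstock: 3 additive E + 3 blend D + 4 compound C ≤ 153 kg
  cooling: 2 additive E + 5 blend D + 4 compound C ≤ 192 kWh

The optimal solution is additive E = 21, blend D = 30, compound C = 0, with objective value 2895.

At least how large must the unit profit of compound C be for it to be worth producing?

At the optimum: feedstock uses 153 of 153 (binding); cooling uses 192 of 192 (binding).
Dual feasibility on the basic columns requires 3·y_feedstock + 2·y_cooling = 40, 3·y_feedstock + 5·y_cooling = 68.5.
Solving: y_feedstock = 7, y_cooling = 9.5.
compound C enters the basis when its profit ≥ yᵀa₃ = 7·4 + 9.5·4 = 66.

66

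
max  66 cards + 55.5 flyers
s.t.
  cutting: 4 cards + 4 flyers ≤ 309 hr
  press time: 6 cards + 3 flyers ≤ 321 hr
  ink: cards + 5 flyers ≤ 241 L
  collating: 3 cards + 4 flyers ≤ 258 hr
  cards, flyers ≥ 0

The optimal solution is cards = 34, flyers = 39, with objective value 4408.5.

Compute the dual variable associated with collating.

9

Check each constraint at x*: cutting 292/309 (slack 17); press time 321/321 (tight); ink 229/241 (slack 12); collating 258/258 (tight).
By complementary slackness, y = 0 for the non-binding constraints.
The binding rows give the dual system: 6·y_press time + 3·y_collating = 66 and 3·y_press time + 4·y_collating = 55.5.
Solving: y_press time = 6.5, y_collating = 9.
Shadow price of collating = 9.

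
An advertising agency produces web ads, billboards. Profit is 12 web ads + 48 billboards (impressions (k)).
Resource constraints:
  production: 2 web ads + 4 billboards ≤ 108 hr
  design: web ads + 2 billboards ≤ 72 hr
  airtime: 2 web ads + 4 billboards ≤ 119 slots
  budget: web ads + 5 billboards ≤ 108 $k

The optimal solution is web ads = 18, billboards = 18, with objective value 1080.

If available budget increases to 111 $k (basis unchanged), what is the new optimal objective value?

1104

Check each constraint at x*: production 108/108 (tight); design 54/72 (slack 18); airtime 108/119 (slack 11); budget 108/108 (tight).
By complementary slackness, y = 0 for the non-binding constraints.
Dual feasibility on the basic columns requires 2·y_production + 1·y_budget = 12, 4·y_production + 5·y_budget = 48.
→ y_production = 2 and y_budget = 8.
Δz = y_budget·Δb = 8 × (3) = 24, so new z* = 1080 + 24 = 1104.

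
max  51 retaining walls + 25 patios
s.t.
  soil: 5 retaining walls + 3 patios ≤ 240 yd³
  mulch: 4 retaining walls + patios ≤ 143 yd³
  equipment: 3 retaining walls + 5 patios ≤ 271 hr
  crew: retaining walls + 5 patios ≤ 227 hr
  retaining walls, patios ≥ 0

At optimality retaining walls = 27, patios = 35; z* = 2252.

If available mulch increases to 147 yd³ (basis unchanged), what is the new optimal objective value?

2268

Check each constraint at x*: soil 240/240 (tight); mulch 143/143 (tight); equipment 256/271 (slack 15); crew 202/227 (slack 25).
Since equipment, crew are not tight, their duals are 0.
From A_Bᵀ y = c: 5·y_soil + 4·y_mulch = 51; 3·y_soil + 1·y_mulch = 25.
This yields shadow prices y_soil = 7, y_mulch = 4.
Δz = y_mulch·Δb = 4 × (4) = 16, so new z* = 2252 + 16 = 2268.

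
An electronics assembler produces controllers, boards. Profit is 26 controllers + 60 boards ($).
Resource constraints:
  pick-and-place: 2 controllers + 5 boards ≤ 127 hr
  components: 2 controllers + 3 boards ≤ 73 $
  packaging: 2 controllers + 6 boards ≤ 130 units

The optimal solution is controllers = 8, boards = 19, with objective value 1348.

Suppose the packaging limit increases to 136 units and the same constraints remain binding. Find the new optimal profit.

At the optimum: pick-and-place uses 111 of 127 (slack = 16); components uses 73 of 73 (binding); packaging uses 130 of 130 (binding).
By complementary slackness, y = 0 for the non-binding constraint.
From A_Bᵀ y = c: 2·y_components + 2·y_packaging = 26; 3·y_components + 6·y_packaging = 60.
→ y_components = 6 and y_packaging = 7.
Δz = y_packaging·Δb = 7 × (6) = 42, so new z* = 1348 + 42 = 1390.

1390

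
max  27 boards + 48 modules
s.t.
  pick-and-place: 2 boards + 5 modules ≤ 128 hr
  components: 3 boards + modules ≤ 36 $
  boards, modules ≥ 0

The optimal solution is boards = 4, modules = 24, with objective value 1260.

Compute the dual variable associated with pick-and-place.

9

At the optimum: pick-and-place uses 128 of 128 (binding); components uses 36 of 36 (binding).
From A_Bᵀ y = c: 2·y_pick-and-place + 3·y_components = 27; 5·y_pick-and-place + 1·y_components = 48.
This yields shadow prices y_pick-and-place = 9, y_components = 3.
Shadow price of pick-and-place = 9.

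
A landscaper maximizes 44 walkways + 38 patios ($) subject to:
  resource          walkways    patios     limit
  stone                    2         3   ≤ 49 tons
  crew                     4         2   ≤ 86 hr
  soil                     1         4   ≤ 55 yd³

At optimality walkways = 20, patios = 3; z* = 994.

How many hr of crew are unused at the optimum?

0

crew used = 4·20 + 2·3 = 86; slack = 86 − 86 = 0.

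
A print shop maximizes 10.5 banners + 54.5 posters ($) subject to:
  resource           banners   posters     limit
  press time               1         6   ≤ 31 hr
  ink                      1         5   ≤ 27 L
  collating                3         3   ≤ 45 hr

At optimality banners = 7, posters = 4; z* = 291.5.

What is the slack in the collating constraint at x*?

collating used = 3·7 + 3·4 = 33; slack = 45 − 33 = 12.

12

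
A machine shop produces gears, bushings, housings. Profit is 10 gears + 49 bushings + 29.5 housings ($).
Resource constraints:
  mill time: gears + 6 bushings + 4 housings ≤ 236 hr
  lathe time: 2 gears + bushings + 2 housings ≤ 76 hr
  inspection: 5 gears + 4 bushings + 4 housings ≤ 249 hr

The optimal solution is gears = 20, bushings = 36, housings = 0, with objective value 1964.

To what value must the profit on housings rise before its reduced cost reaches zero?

At the optimum: mill time uses 236 of 236 (binding); lathe time uses 76 of 76 (binding); inspection uses 244 of 249 (slack = 5).
Slack constraints have shadow price 0 (complementary slackness).
The binding rows give the dual system: 1·y_mill time + 2·y_lathe time = 10 and 6·y_mill time + 1·y_lathe time = 49.
This yields shadow prices y_mill time = 8, y_lathe time = 1.
housings enters the basis when its profit ≥ yᵀa₃ = 8·4 + 1·2 = 34.

34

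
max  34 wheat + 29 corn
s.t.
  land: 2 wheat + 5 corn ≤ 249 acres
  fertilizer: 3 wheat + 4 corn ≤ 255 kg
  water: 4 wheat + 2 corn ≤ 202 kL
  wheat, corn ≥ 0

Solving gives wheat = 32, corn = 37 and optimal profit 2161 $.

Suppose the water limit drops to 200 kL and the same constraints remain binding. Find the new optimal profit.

2147

At the optimum: land uses 249 of 249 (binding); fertilizer uses 244 of 255 (slack = 11); water uses 202 of 202 (binding).
By complementary slackness, y = 0 for the non-binding constraint.
From A_Bᵀ y = c: 2·y_land + 4·y_water = 34; 5·y_land + 2·y_water = 29.
→ y_land = 3 and y_water = 7.
Δz = y_water·Δb = 7 × (-2) = -14, so new z* = 2161 − 14 = 2147.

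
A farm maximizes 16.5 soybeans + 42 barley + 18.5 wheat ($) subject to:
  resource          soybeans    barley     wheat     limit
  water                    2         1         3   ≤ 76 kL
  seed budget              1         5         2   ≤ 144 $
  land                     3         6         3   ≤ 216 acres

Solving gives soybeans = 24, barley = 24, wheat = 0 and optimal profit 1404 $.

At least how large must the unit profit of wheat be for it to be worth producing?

19.5

At the optimum: water uses 72 of 76 (slack = 4); seed budget uses 144 of 144 (binding); land uses 216 of 216 (binding).
By complementary slackness, y = 0 for the non-binding constraint.
Dual feasibility on the basic columns requires 1·y_seed budget + 3·y_land = 16.5, 5·y_seed budget + 6·y_land = 42.
→ y_seed budget = 3 and y_land = 4.5.
wheat enters the basis when its profit ≥ yᵀa₃ = 3·2 + 4.5·3 = 19.5.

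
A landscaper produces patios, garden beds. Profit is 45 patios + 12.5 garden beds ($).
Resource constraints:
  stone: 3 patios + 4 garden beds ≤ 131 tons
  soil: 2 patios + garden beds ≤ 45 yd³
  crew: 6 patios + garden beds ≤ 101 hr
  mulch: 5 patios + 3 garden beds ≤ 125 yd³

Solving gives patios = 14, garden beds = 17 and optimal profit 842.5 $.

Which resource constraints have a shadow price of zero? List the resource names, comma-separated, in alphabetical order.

stone: 110/131 (slack 21)
soil: 45/45 (binding)
crew: 101/101 (binding)
mulch: 121/125 (slack 4)
By complementary slackness, a constraint with positive slack has shadow price 0 → mulch, stone.

mulch, stone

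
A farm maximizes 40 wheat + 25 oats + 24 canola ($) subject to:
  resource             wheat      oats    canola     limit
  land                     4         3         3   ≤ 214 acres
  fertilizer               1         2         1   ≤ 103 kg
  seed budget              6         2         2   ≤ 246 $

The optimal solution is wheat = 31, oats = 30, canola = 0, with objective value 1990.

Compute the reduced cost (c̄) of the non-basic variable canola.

Check each constraint at x*: land 214/214 (tight); fertilizer 91/103 (slack 12); seed budget 246/246 (tight).
Slack constraints have shadow price 0 (complementary slackness).
From A_Bᵀ y = c: 4·y_land + 6·y_seed budget = 40; 3·y_land + 2·y_seed budget = 25.
This yields shadow prices y_land = 7, y_seed budget = 2.
Reduced cost of canola: c₃ − yᵀa₃ = 24 − (7·3 + 2·2) = 24 − 25 = -1.

-1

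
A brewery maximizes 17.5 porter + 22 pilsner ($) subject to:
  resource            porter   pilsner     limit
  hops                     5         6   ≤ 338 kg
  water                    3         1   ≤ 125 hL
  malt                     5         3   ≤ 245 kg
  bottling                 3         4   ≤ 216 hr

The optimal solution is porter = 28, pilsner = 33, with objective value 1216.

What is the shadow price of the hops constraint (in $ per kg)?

Binding: hops and bottling. Non-binding: water (8 unused), malt (6 unused).
Since water, malt are not tight, their duals are 0.
The binding rows give the dual system: 5·y_hops + 3·y_bottling = 17.5 and 6·y_hops + 4·y_bottling = 22.
Solving: y_hops = 2, y_bottling = 2.5.
Shadow price of hops = 2.

2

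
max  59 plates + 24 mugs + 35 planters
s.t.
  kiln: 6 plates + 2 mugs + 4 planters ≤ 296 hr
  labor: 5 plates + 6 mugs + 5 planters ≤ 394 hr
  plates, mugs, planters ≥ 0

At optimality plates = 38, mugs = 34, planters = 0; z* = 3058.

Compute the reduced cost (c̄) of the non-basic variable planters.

-6

Both kiln and labor are binding at x*.
From A_Bᵀ y = c: 6·y_kiln + 5·y_labor = 59; 2·y_kiln + 6·y_labor = 24.
→ y_kiln = 9 and y_labor = 1.
Reduced cost of planters: c₃ − yᵀa₃ = 35 − (9·4 + 1·5) = 35 − 41 = -6.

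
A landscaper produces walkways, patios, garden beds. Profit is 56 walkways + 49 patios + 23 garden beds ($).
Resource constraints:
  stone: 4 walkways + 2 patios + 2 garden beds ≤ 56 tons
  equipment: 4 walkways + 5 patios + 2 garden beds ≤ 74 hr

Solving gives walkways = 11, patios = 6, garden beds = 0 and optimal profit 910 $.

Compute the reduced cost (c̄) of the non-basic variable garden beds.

-5

Both stone and equipment are binding at x*.
From A_Bᵀ y = c: 4·y_stone + 4·y_equipment = 56; 2·y_stone + 5·y_equipment = 49.
→ y_stone = 7 and y_equipment = 7.
Reduced cost of garden beds: c₃ − yᵀa₃ = 23 − (7·2 + 7·2) = 23 − 28 = -5.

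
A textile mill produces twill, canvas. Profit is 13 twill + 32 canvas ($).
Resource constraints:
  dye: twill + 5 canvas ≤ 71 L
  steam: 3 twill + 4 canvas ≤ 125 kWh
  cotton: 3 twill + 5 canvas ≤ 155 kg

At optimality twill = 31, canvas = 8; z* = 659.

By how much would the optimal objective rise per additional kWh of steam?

3

At the optimum: dye uses 71 of 71 (binding); steam uses 125 of 125 (binding); cotton uses 133 of 155 (slack = 22).
Since cotton is not tight, its dual is 0.
Dual feasibility on the basic columns requires 1·y_dye + 3·y_steam = 13, 5·y_dye + 4·y_steam = 32.
Solving: y_dye = 4, y_steam = 3.
Shadow price of steam = 3.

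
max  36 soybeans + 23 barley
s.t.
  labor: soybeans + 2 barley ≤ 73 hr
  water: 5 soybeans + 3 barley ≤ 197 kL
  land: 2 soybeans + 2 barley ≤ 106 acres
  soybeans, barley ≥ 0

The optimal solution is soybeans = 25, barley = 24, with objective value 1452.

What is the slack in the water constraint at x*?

water used = 5·25 + 3·24 = 197; slack = 197 − 197 = 0.

0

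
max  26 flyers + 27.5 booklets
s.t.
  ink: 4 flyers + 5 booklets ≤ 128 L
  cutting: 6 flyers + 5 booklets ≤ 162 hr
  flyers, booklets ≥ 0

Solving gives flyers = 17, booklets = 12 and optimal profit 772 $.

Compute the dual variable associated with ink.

3.5

Check each constraint at x*: ink 128/128 (tight); cutting 162/162 (tight).
Dual feasibility on the basic columns requires 4·y_ink + 6·y_cutting = 26, 5·y_ink + 5·y_cutting = 27.5.
→ y_ink = 3.5 and y_cutting = 2.
Shadow price of ink = 3.5.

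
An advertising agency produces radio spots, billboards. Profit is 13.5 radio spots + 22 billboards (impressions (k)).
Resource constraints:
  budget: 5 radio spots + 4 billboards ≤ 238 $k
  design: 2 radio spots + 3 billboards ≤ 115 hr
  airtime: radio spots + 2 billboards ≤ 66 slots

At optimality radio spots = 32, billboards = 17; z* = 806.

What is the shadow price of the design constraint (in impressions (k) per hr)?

5

Check each constraint at x*: budget 228/238 (slack 10); design 115/115 (tight); airtime 66/66 (tight).
Since budget is not tight, its dual is 0.
Dual feasibility on the basic columns requires 2·y_design + 1·y_airtime = 13.5, 3·y_design + 2·y_airtime = 22.
→ y_design = 5 and y_airtime = 3.5.
Shadow price of design = 5.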